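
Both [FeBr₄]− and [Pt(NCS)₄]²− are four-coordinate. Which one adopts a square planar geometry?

[Pt(NCS)₄]²−

For [FeBr₄]−: Summing ligand charges against the −1 overall charge gives an oxidation state of +3 for iron. Iron is a group-8 element; Fe(III) is therefore d⁵. A high-spin d⁵ ion has zero CFSE in either geometry, so four ligands adopt the sterically favoured tetrahedral geometry. → tetrahedral.
For [Pt(NCS)₄]²−: Ligand charges: each isothiocyanate is −1. With an overall charge of −2 the platinum centre must be in the +2 oxidation state. Platinum is a group-10 element; Pt(II) is therefore d⁸. A 5d d⁸ ion has a large crystal-field splitting; square planar leaves the high-energy d_{x²−y²} orbital empty and maximises CFSE. → square planar.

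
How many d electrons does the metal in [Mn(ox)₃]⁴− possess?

Ligand charges: each oxalate is −2. With an overall charge of −4 the manganese centre must be in the +2 oxidation state.
Group 7 minus oxidation state 2 gives a d⁵ configuration.

d⁵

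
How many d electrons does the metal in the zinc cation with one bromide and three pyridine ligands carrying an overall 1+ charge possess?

Ligand charges: each bromide is −1; pyridine is neutral. With an overall charge of +1 the zinc centre must be in the +2 oxidation state.
Group 12 minus oxidation state 2 gives a d¹⁰ configuration.

d10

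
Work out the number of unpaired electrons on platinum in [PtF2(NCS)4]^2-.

0 unpaired electrons

Summing ligand charges against the −2 overall charge gives an oxidation state of +4 for platinum.
Pt sits in group 10, so the d-electron count is 10 − 4 = 6.
The spin state decides the count: a 5d ion has a large Δₒ and is invariably low-spin.
An octahedral low-spin d⁶ ion is t₂g⁶e_g⁰, giving 0 unpaired electrons.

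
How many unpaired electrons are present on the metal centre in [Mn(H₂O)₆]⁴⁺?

3 unpaired electrons

Ligand charges: water is neutral. With an overall charge of +4 the manganese centre must be in the +4 oxidation state.
Group 7 minus oxidation state 4 gives a d³ configuration.
In an octahedral field the d³ configuration is t₂g³e_g⁰ (only one arrangement possible), giving 3 unpaired electrons.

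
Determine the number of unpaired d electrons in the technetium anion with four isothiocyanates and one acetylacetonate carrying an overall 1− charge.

Summing ligand charges against the −1 overall charge gives an oxidation state of +4 for technetium.
Technetium is a group-7 element; Tc(IV) is therefore d³.
Counting donor atoms: 4×isothiocyanate (monodentate) → 4 donors; 1×acetylacetonate (bidentate) → 2 donors. Coordination number = 6.
In an octahedral field the d³ configuration is t₂g³e_g⁰ (only one arrangement possible), giving 3 unpaired electrons.

3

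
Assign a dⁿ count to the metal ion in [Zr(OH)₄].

Ligand charges: each hydroxide is −1. With an overall charge of 0 the zirconium centre must be in the +4 oxidation state.
Zr sits in group 4, so the d-electron count is 4 − 4 = 0.

d⁰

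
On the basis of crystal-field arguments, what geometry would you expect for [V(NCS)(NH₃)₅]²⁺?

octahedral

Ligand charges: each isothiocyanate is −1; ammonia is neutral. With an overall charge of +2 the vanadium centre must be in the +3 oxidation state.
Vanadium is a group-5 element; V(III) is therefore d².
With 6 monodentate ligands the coordination number is 6.
Six donors around a single metal centre give an octahedral coordination sphere.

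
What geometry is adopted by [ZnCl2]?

linear

Each chloride is −1; balancing the 0 overall charge requires Zn(II).
Zinc is a group-12 element; Zn(II) is therefore d¹⁰.
With 2 monodentate ligands the coordination number is 2.
A d¹⁰ ion with only two ligands adopts a linear arrangement (sp hybridisation; no CFSE preference).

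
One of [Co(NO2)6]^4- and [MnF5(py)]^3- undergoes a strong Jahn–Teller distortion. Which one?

[Co(NO2)6]^4-: Summing ligand charges against the −4 overall charge gives an oxidation state of +2 for cobalt. Cobalt is a group-9 element; Co(II) is therefore d⁷. Nitro (N-bound nitrite) is a strong-field ligand (high in the spectrochemical series) for a first-row metal, so the complex is low-spin. The t₂g⁶e_g¹ (low-spin) configuration has an unevenly filled e_g set; the Jahn–Teller theorem predicts a tetragonal distortion (typically axial elongation) to lift the degeneracy.
[MnF5(py)]^3-: Each fluoride is −1; pyridine is neutral; balancing the −3 overall charge requires Mn(II). Manganese is a group-7 element; Mn(II) is therefore d⁵. Fluoride is a weak-field ligand for a first-row metal, so the complex is high-spin. The d⁵ configuration leaves the e_g set evenly filled (or empty) — no strong Jahn–Teller driving force.

[Co(NO2)6]^4-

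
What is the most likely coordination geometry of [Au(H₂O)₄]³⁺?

square planar

Water is neutral; balancing the +3 overall charge requires Au(III).
Gold is a group-11 element; Au(III) is therefore d⁸.
Coordination number: 4.
A 5d d⁸ ion has a large crystal-field splitting; square planar leaves the high-energy d_{x²−y²} orbital empty and maximises CFSE.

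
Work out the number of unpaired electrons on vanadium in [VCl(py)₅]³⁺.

1

Summing ligand charges against the +3 overall charge gives an oxidation state of +4 for vanadium.
Group 5 minus oxidation state 4 gives a d¹ configuration.
In an octahedral field the d¹ configuration is t₂g¹e_g⁰ (only one arrangement possible), giving 1 unpaired electron.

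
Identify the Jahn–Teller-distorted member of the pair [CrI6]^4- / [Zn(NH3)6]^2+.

[CrI6]^4-

[CrI6]^4-: Each iodide is −1; balancing the −4 overall charge requires Cr(II). Chromium is a group-6 element; Cr(II) is therefore d⁴. Iodide is a weak-field ligand for a first-row metal, so the complex is high-spin. The t₂g³e_g¹ (high-spin) configuration has an unevenly filled e_g set; the Jahn–Teller theorem predicts a tetragonal distortion (typically axial elongation) to lift the degeneracy.
[Zn(NH3)6]^2+: Ligand charges: ammonia is neutral. With an overall charge of +2 the zinc centre must be in the +2 oxidation state. Group 12 minus oxidation state 2 gives a d¹⁰ configuration. The d¹⁰ configuration leaves the e_g set evenly filled (or empty) — no strong Jahn–Teller driving force.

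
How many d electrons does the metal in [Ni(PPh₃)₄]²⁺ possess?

d8

Ligand charges: triphenylphosphine is neutral. With an overall charge of +2 the nickel centre must be in the +2 oxidation state.
Nickel is a group-10 element; Ni(II) is therefore d⁸.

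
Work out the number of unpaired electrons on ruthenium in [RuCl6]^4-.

Ligand charges: each chloride is −1. With an overall charge of −4 the ruthenium centre must be in the +2 oxidation state.
Ru sits in group 8, so the d-electron count is 8 − 2 = 6.
The spin state decides the count: a 4d ion has a large Δₒ and is invariably low-spin.
An octahedral low-spin d⁶ ion is t₂g⁶e_g⁰, giving 0 unpaired electrons.

0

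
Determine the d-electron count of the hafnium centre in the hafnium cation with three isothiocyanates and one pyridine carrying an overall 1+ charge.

d⁰

Each isothiocyanate is −1; pyridine is neutral; balancing the +1 overall charge requires Hf(IV).
Hf sits in group 4, so the d-electron count is 4 − 4 = 0.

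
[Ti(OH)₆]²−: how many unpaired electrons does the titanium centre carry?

0

Each hydroxide is −1; balancing the −2 overall charge requires Ti(IV).
Ti sits in group 4, so the d-electron count is 4 − 4 = 0.
In an octahedral field the d⁰ configuration is t₂g⁰e_g⁰, giving 0 unpaired electrons.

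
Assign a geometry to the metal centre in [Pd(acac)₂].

square planar

Ligand charges: each acetylacetonate is −1. With an overall charge of 0 the palladium centre must be in the +2 oxidation state.
Pd sits in group 10, so the d-electron count is 10 − 2 = 8.
Counting donor atoms: 2×acetylacetonate (bidentate) → 4 donors. Coordination number = 4.
A 4d d⁸ ion has a large crystal-field splitting; square planar leaves the high-energy d_{x²−y²} orbital empty and maximises CFSE.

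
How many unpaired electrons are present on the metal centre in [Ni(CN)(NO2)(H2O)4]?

2 unpaired electrons

Summing ligand charges against the 0 overall charge gives an oxidation state of +2 for nickel.
Ni sits in group 10, so the d-electron count is 10 − 2 = 8.
In an octahedral field the d⁸ configuration is t₂g⁶e_g² (only one arrangement possible), giving 2 unpaired electrons.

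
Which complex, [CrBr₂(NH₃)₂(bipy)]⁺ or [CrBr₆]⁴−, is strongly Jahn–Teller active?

[CrBr₂(NH₃)₂(bipy)]⁺: Ligand charges: each bromide is −1; ammonia is neutral; 2,2′-bipyridine is neutral. With an overall charge of +1 the chromium centre must be in the +3 oxidation state. Chromium is a group-6 element; Cr(III) is therefore d³. The d³ configuration leaves the e_g set evenly filled (or empty) — no strong Jahn–Teller driving force.
[CrBr₆]⁴−: Each bromide is −1; balancing the −4 overall charge requires Cr(II). Group 6 minus oxidation state 2 gives a d⁴ configuration. Bromide is a weak-field ligand for a first-row metal, so the complex is high-spin. The t₂g³e_g¹ (high-spin) configuration has an unevenly filled e_g set; the Jahn–Teller theorem predicts a tetragonal distortion (typically axial elongation) to lift the degeneracy.

[CrBr₆]⁴−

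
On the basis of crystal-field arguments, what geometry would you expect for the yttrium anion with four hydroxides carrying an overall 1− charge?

tetrahedral

Summing ligand charges against the −1 overall charge gives an oxidation state of +3 for yttrium.
Yttrium is a group-3 element; Y(III) is therefore d⁰.
Coordination number: 4.
A d⁰ ion has no crystal-field stabilisation preference between square planar and tetrahedral, so four ligands adopt the sterically favoured tetrahedral geometry.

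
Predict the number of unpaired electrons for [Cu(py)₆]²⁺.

1

Summing ligand charges against the +2 overall charge gives an oxidation state of +2 for copper.
Group 11 minus oxidation state 2 gives a d⁹ configuration.
In an octahedral field the d⁹ configuration is t₂g⁶e_g³ (only one arrangement possible), giving 1 unpaired electron.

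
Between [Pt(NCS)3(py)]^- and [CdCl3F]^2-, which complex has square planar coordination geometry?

[Pt(NCS)3(py)]^-

For [Pt(NCS)3(py)]^-: Each isothiocyanate is −1; pyridine is neutral; balancing the −1 overall charge requires Pt(II). Platinum is a group-10 element; Pt(II) is therefore d⁸. A 5d d⁸ ion has a large crystal-field splitting; square planar leaves the high-energy d_{x²−y²} orbital empty and maximises CFSE. → square planar.
For [CdCl3F]^2-: Summing ligand charges against the −2 overall charge gives an oxidation state of +2 for cadmium. Cadmium is a group-12 element; Cd(II) is therefore d¹⁰. A d¹⁰ ion has no crystal-field stabilisation preference between square planar and tetrahedral, so four ligands adopt the sterically favoured tetrahedral geometry. → tetrahedral.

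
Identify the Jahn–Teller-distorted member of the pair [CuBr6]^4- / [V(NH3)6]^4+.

[CuBr6]^4-: Ligand charges: each bromide is −1. With an overall charge of −4 the copper centre must be in the +2 oxidation state. Copper is a group-11 element; Cu(II) is therefore d⁹. The t₂g⁶e_g³ configuration has an unevenly filled e_g set; the Jahn–Teller theorem predicts a tetragonal distortion (typically axial elongation) to lift the degeneracy.
[V(NH3)6]^4+: Ligand charges: ammonia is neutral. With an overall charge of +4 the vanadium centre must be in the +4 oxidation state. Group 5 minus oxidation state 4 gives a d¹ configuration. The d¹ configuration leaves the e_g set evenly filled (or empty) — no strong Jahn–Teller driving force.

[CuBr6]^4-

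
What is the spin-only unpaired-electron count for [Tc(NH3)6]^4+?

3 unpaired electrons

Ligand charges: ammonia is neutral. With an overall charge of +4 the technetium centre must be in the +4 oxidation state.
Technetium is a group-7 element; Tc(IV) is therefore d³.
In an octahedral field the d³ configuration is t₂g³e_g⁰ (only one arrangement possible), giving 3 unpaired electrons.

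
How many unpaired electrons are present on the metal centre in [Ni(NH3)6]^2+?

Ligand charges: ammonia is neutral. With an overall charge of +2 the nickel centre must be in the +2 oxidation state.
Group 10 minus oxidation state 2 gives a d⁸ configuration.
In an octahedral field the d⁸ configuration is t₂g⁶e_g² (only one arrangement possible), giving 2 unpaired electrons.

2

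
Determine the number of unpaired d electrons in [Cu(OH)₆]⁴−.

Summing ligand charges against the −4 overall charge gives an oxidation state of +2 for copper.
Copper is a group-11 element; Cu(II) is therefore d⁹.
In an octahedral field the d⁹ configuration is t₂g⁶e_g³ (only one arrangement possible), giving 1 unpaired electron.

1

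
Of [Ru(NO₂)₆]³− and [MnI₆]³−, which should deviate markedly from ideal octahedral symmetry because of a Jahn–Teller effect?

[Ru(NO₂)₆]³−: Summing ligand charges against the −3 overall charge gives an oxidation state of +3 for ruthenium. Ruthenium is a group-8 element; Ru(III) is therefore d⁵. A 4d ion has a large Δₒ and is invariably low-spin. The d⁵ configuration leaves the e_g set evenly filled (or empty) — no strong Jahn–Teller driving force.
[MnI₆]³−: Summing ligand charges against the −3 overall charge gives an oxidation state of +3 for manganese. Manganese is a group-7 element; Mn(III) is therefore d⁴. Iodide is a weak-field ligand for a first-row metal, so the complex is high-spin. The t₂g³e_g¹ (high-spin) configuration has an unevenly filled e_g set; the Jahn–Teller theorem predicts a tetragonal distortion (typically axial elongation) to lift the degeneracy.

[MnI₆]³−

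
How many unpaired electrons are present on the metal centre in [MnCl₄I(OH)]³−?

4

Summing ligand charges against the −3 overall charge gives an oxidation state of +3 for manganese.
Group 7 minus oxidation state 3 gives a d⁴ configuration.
The spin state decides the count: Chloride, hydroxide, and iodide are weak-field ligands for a first-row metal, so the complex is high-spin.
An octahedral high-spin d⁴ ion is t₂g³e_g¹, giving 4 unpaired electrons.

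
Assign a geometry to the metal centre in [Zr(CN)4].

tetrahedral

Summing ligand charges against the 0 overall charge gives an oxidation state of +4 for zirconium.
Zr sits in group 4, so the d-electron count is 4 − 4 = 0.
With 4 monodentate ligands the coordination number is 4.
A d⁰ ion has no crystal-field stabilisation preference between square planar and tetrahedral, so four ligands adopt the sterically favoured tetrahedral geometry.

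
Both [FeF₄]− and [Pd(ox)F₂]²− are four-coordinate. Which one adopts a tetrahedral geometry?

[FeF₄]−

For [FeF₄]−: Each fluoride is −1; balancing the −1 overall charge requires Fe(III). Fe sits in group 8, so the d-electron count is 8 − 3 = 5. A high-spin d⁵ ion has zero CFSE in either geometry, so four ligands adopt the sterically favoured tetrahedral geometry. → tetrahedral.
For [Pd(ox)F₂]²−: Summing ligand charges against the −2 overall charge gives an oxidation state of +2 for palladium. Pd sits in group 10, so the d-electron count is 10 − 2 = 8. A 4d d⁸ ion has a large crystal-field splitting; square planar leaves the high-energy d_{x²−y²} orbital empty and maximises CFSE. → square planar.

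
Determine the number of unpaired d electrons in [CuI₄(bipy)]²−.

1

Summing ligand charges against the −2 overall charge gives an oxidation state of +2 for copper.
Group 11 minus oxidation state 2 gives a d⁹ configuration.
Counting donor atoms: 4×iodide (monodentate) → 4 donors; 1×2,2′-bipyridine (bidentate) → 2 donors. Coordination number = 6.
In an octahedral field the d⁹ configuration is t₂g⁶e_g³ (only one arrangement possible), giving 1 unpaired electron.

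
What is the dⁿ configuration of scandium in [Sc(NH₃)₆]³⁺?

d⁰

Ammonia is neutral; balancing the +3 overall charge requires Sc(III).
Group 3 minus oxidation state 3 gives a d⁰ configuration.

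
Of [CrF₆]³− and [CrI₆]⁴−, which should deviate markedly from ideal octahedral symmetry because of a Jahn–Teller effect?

[CrF₆]³−: Ligand charges: each fluoride is −1. With an overall charge of −3 the chromium centre must be in the +3 oxidation state. Group 6 minus oxidation state 3 gives a d³ configuration. The d³ configuration leaves the e_g set evenly filled (or empty) — no strong Jahn–Teller driving force.
[CrI₆]⁴−: Ligand charges: each iodide is −1. With an overall charge of −4 the chromium centre must be in the +2 oxidation state. Chromium is a group-6 element; Cr(II) is therefore d⁴. Iodide is a weak-field ligand for a first-row metal, so the complex is high-spin. The t₂g³e_g¹ (high-spin) configuration has an unevenly filled e_g set; the Jahn–Teller theorem predicts a tetragonal distortion (typically axial elongation) to lift the degeneracy.

[CrI₆]⁴−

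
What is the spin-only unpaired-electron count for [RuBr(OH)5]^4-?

0 unpaired electrons

Each bromide is −1; each hydroxide is −1; balancing the −4 overall charge requires Ru(II).
Ruthenium is a group-8 element; Ru(II) is therefore d⁶.
The spin state decides the count: a 4d ion has a large Δₒ and is invariably low-spin.
An octahedral low-spin d⁶ ion is t₂g⁶e_g⁰, giving 0 unpaired electrons.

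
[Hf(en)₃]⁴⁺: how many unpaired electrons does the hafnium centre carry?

0 unpaired electrons

Ligand charges: ethylenediamine is neutral. With an overall charge of +4 the hafnium centre must be in the +4 oxidation state.
Hf sits in group 4, so the d-electron count is 4 − 4 = 0.
Counting donor atoms: 3×ethylenediamine (bidentate) → 6 donors. Coordination number = 6.
In an octahedral field the d⁰ configuration is t₂g⁰e_g⁰, giving 0 unpaired electrons.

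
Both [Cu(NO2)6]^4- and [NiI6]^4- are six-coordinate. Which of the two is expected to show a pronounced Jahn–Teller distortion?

[Cu(NO2)6]^4-: Summing ligand charges against the −4 overall charge gives an oxidation state of +2 for copper. Group 11 minus oxidation state 2 gives a d⁹ configuration. The t₂g⁶e_g³ configuration has an unevenly filled e_g set; the Jahn–Teller theorem predicts a tetragonal distortion (typically axial elongation) to lift the degeneracy.
[NiI6]^4-: Each iodide is −1; balancing the −4 overall charge requires Ni(II). Nickel is a group-10 element; Ni(II) is therefore d⁸. The d⁸ configuration leaves the e_g set evenly filled (or empty) — no strong Jahn–Teller driving force.

[Cu(NO2)6]^4-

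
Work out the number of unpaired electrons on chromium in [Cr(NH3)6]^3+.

Ammonia is neutral; balancing the +3 overall charge requires Cr(III).
Group 6 minus oxidation state 3 gives a d³ configuration.
In an octahedral field the d³ configuration is t₂g³e_g⁰ (only one arrangement possible), giving 3 unpaired electrons.

3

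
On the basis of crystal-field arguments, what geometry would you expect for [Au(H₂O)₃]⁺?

Ligand charges: water is neutral. With an overall charge of +1 the gold centre must be in the +1 oxidation state.
Group 11 minus oxidation state 1 gives a d¹⁰ configuration.
Coordination number: 3.
Three ligands around a d¹⁰ centre minimise repulsion in a trigonal-planar arrangement.

trigonal planar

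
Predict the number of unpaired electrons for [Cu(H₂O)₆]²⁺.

Ligand charges: water is neutral. With an overall charge of +2 the copper centre must be in the +2 oxidation state.
Group 11 minus oxidation state 2 gives a d⁹ configuration.
In an octahedral field the d⁹ configuration is t₂g⁶e_g³ (only one arrangement possible), giving 1 unpaired electron.

1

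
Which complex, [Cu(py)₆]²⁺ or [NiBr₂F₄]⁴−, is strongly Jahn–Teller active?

[Cu(py)₆]²⁺

[Cu(py)₆]²⁺: Summing ligand charges against the +2 overall charge gives an oxidation state of +2 for copper. Copper is a group-11 element; Cu(II) is therefore d⁹. The t₂g⁶e_g³ configuration has an unevenly filled e_g set; the Jahn–Teller theorem predicts a tetragonal distortion (typically axial elongation) to lift the degeneracy.
[NiBr₂F₄]⁴−: Each bromide is −1; each fluoride is −1; balancing the −4 overall charge requires Ni(II). Group 10 minus oxidation state 2 gives a d⁸ configuration. The d⁸ configuration leaves the e_g set evenly filled (or empty) — no strong Jahn–Teller driving force.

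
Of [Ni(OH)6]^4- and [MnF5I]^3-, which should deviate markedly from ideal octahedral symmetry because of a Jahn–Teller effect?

[MnF5I]^3-

[Ni(OH)6]^4-: Summing ligand charges against the −4 overall charge gives an oxidation state of +2 for nickel. Nickel is a group-10 element; Ni(II) is therefore d⁸. The d⁸ configuration leaves the e_g set evenly filled (or empty) — no strong Jahn–Teller driving force.
[MnF5I]^3-: Summing ligand charges against the −3 overall charge gives an oxidation state of +3 for manganese. Mn sits in group 7, so the d-electron count is 7 − 3 = 4. Fluoride and iodide are weak-field ligands for a first-row metal, so the complex is high-spin. The t₂g³e_g¹ (high-spin) configuration has an unevenly filled e_g set; the Jahn–Teller theorem predicts a tetragonal distortion (typically axial elongation) to lift the degeneracy.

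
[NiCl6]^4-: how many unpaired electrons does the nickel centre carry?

2

Each chloride is −1; balancing the −4 overall charge requires Ni(II).
Ni sits in group 10, so the d-electron count is 10 − 2 = 8.
In an octahedral field the d⁸ configuration is t₂g⁶e_g² (only one arrangement possible), giving 2 unpaired electrons.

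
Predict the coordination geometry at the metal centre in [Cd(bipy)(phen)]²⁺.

Ligand charges: 2,2′-bipyridine is neutral; 1,10-phenanthroline is neutral. With an overall charge of +2 the cadmium centre must be in the +2 oxidation state.
Cd sits in group 12, so the d-electron count is 12 − 2 = 10.
Counting donor atoms: 1×2,2′-bipyridine (bidentate) → 2 donors; 1×1,10-phenanthroline (bidentate) → 2 donors. Coordination number = 4.
A d¹⁰ ion has no crystal-field stabilisation preference between square planar and tetrahedral, so four ligands adopt the sterically favoured tetrahedral geometry.

tetrahedral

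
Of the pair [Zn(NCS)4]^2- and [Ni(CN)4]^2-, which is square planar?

[Ni(CN)4]^2-

For [Zn(NCS)4]^2-: Each isothiocyanate is −1; balancing the −2 overall charge requires Zn(II). Group 12 minus oxidation state 2 gives a d¹⁰ configuration. A d¹⁰ ion has no crystal-field stabilisation preference between square planar and tetrahedral, so four ligands adopt the sterically favoured tetrahedral geometry. → tetrahedral.
For [Ni(CN)4]^2-: Summing ligand charges against the −2 overall charge gives an oxidation state of +2 for nickel. Nickel is a group-10 element; Ni(II) is therefore d⁸. Cyanide is a strong-field ligand (high in the spectrochemical series). A 3d d⁸ ion with strong-field ligands gains enough CFSE to favour square planar over tetrahedral. → square planar.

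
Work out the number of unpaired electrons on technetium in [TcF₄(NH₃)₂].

Ligand charges: each fluoride is −1; ammonia is neutral. With an overall charge of 0 the technetium centre must be in the +4 oxidation state.
Technetium is a group-7 element; Tc(IV) is therefore d³.
In an octahedral field the d³ configuration is t₂g³e_g⁰ (only one arrangement possible), giving 3 unpaired electrons.

3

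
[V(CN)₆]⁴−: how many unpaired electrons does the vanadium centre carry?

3

Ligand charges: each cyanide is −1. With an overall charge of −4 the vanadium centre must be in the +2 oxidation state.
Vanadium is a group-5 element; V(II) is therefore d³.
In an octahedral field the d³ configuration is t₂g³e_g⁰ (only one arrangement possible), giving 3 unpaired electrons.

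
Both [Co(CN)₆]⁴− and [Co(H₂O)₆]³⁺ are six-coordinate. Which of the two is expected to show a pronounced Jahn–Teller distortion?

[Co(CN)₆]⁴−: Summing ligand charges against the −4 overall charge gives an oxidation state of +2 for cobalt. Group 9 minus oxidation state 2 gives a d⁷ configuration. Cyanide is a strong-field ligand (high in the spectrochemical series) for a first-row metal, so the complex is low-spin. The t₂g⁶e_g¹ (low-spin) configuration has an unevenly filled e_g set; the Jahn–Teller theorem predicts a tetragonal distortion (typically axial elongation) to lift the degeneracy.
[Co(H₂O)₆]³⁺: Summing ligand charges against the +3 overall charge gives an oxidation state of +3 for cobalt. Group 9 minus oxidation state 3 gives a d⁶ configuration. Co(III) has an exceptionally large octahedral splitting and is low-spin with essentially every ligand except fluoride. The d⁶ configuration leaves the e_g set evenly filled (or empty) — no strong Jahn–Teller driving force.

[Co(CN)₆]⁴−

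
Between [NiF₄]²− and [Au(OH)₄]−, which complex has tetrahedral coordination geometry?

For [NiF₄]²−: Ligand charges: each fluoride is −1. With an overall charge of −2 the nickel centre must be in the +2 oxidation state. Group 10 minus oxidation state 2 gives a d⁸ configuration. Fluoride is a weak-field ligand. With weak-field ligands the CFSE gain from square planar is small, so a 3d d⁸ ion takes the sterically preferred tetrahedral geometry. → tetrahedral.
For [Au(OH)₄]−: Ligand charges: each hydroxide is −1. With an overall charge of −1 the gold centre must be in the +3 oxidation state. Gold is a group-11 element; Au(III) is therefore d⁸. A 5d d⁸ ion has a large crystal-field splitting; square planar leaves the high-energy d_{x²−y²} orbital empty and maximises CFSE. → square planar.

[NiF₄]²−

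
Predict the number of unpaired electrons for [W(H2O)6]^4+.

2 unpaired electrons

Water is neutral; balancing the +4 overall charge requires W(IV).
Tungsten is a group-6 element; W(IV) is therefore d².
In an octahedral field the d² configuration is t₂g²e_g⁰ (only one arrangement possible), giving 2 unpaired electrons.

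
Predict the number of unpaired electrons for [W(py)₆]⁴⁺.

2

Pyridine is neutral; balancing the +4 overall charge requires W(IV).
Group 6 minus oxidation state 4 gives a d² configuration.
In an octahedral field the d² configuration is t₂g²e_g⁰ (only one arrangement possible), giving 2 unpaired electrons.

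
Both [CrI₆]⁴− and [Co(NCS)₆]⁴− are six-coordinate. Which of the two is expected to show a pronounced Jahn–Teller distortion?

[CrI₆]⁴−: Summing ligand charges against the −4 overall charge gives an oxidation state of +2 for chromium. Group 6 minus oxidation state 2 gives a d⁴ configuration. Iodide is a weak-field ligand for a first-row metal, so the complex is high-spin. The t₂g³e_g¹ (high-spin) configuration has an unevenly filled e_g set; the Jahn–Teller theorem predicts a tetragonal distortion (typically axial elongation) to lift the degeneracy.
[Co(NCS)₆]⁴−: Summing ligand charges against the −4 overall charge gives an oxidation state of +2 for cobalt. Cobalt is a group-9 element; Co(II) is therefore d⁷. Isothiocyanate is a weak-field ligand for a first-row metal, so the complex is high-spin. The d⁷ configuration leaves the e_g set evenly filled (or empty) — no strong Jahn–Teller driving force.

[CrI₆]⁴−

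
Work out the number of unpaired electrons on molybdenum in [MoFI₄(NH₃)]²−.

Ligand charges: each fluoride is −1; each iodide is −1; ammonia is neutral. With an overall charge of −2 the molybdenum centre must be in the +3 oxidation state.
Mo sits in group 6, so the d-electron count is 6 − 3 = 3.
In an octahedral field the d³ configuration is t₂g³e_g⁰ (only one arrangement possible), giving 3 unpaired electrons.

3 unpaired electrons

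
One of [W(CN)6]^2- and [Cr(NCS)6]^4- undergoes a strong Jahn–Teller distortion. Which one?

[Cr(NCS)6]^4-

[W(CN)6]^2-: Summing ligand charges against the −2 overall charge gives an oxidation state of +4 for tungsten. Group 6 minus oxidation state 4 gives a d² configuration. The d² configuration leaves the e_g set evenly filled (or empty) — no strong Jahn–Teller driving force.
[Cr(NCS)6]^4-: Each isothiocyanate is −1; balancing the −4 overall charge requires Cr(II). Group 6 minus oxidation state 2 gives a d⁴ configuration. Isothiocyanate is a weak-field ligand for a first-row metal, so the complex is high-spin. The t₂g³e_g¹ (high-spin) configuration has an unevenly filled e_g set; the Jahn–Teller theorem predicts a tetragonal distortion (typically axial elongation) to lift the degeneracy.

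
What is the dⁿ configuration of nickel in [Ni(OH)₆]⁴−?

Each hydroxide is −1; balancing the −4 overall charge requires Ni(II).
Ni sits in group 10, so the d-electron count is 10 − 2 = 8.

d8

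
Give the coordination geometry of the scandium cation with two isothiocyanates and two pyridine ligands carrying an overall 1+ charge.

Ligand charges: each isothiocyanate is −1; pyridine is neutral. With an overall charge of +1 the scandium centre must be in the +3 oxidation state.
Group 3 minus oxidation state 3 gives a d⁰ configuration.
Coordination number: 4.
A d⁰ ion has no crystal-field stabilisation preference between square planar and tetrahedral, so four ligands adopt the sterically favoured tetrahedral geometry.

tetrahedral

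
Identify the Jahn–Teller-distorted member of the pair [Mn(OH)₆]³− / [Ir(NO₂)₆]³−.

[Mn(OH)₆]³−

[Mn(OH)₆]³−: Each hydroxide is −1; balancing the −3 overall charge requires Mn(III). Group 7 minus oxidation state 3 gives a d⁴ configuration. Hydroxide is a weak-field ligand for a first-row metal, so the complex is high-spin. The t₂g³e_g¹ (high-spin) configuration has an unevenly filled e_g set; the Jahn–Teller theorem predicts a tetragonal distortion (typically axial elongation) to lift the degeneracy.
[Ir(NO₂)₆]³−: Summing ligand charges against the −3 overall charge gives an oxidation state of +3 for iridium. Group 9 minus oxidation state 3 gives a d⁶ configuration. A 5d ion has a large Δₒ and is invariably low-spin. The d⁶ configuration leaves the e_g set evenly filled (or empty) — no strong Jahn–Teller driving force.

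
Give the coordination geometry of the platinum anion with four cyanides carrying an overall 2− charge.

Ligand charges: each cyanide is −1. With an overall charge of −2 the platinum centre must be in the +2 oxidation state.
Group 10 minus oxidation state 2 gives a d⁸ configuration.
With 4 monodentate ligands the coordination number is 4.
A 5d d⁸ ion has a large crystal-field splitting; square planar leaves the high-energy d_{x²−y²} orbital empty and maximises CFSE.

square planar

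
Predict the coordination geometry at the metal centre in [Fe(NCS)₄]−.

tetrahedral

Each isothiocyanate is −1; balancing the −1 overall charge requires Fe(III).
Fe sits in group 8, so the d-electron count is 8 − 3 = 5.
Coordination number: 4.
Isothiocyanate is a weak-field ligand.
A high-spin d⁵ ion has zero CFSE in either geometry, so four ligands adopt the sterically favoured tetrahedral geometry.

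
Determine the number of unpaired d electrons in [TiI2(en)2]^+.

Ligand charges: each iodide is −1; ethylenediamine is neutral. With an overall charge of +1 the titanium centre must be in the +3 oxidation state.
Ti sits in group 4, so the d-electron count is 4 − 3 = 1.
Counting donor atoms: 2×iodide (monodentate) → 2 donors; 2×ethylenediamine (bidentate) → 4 donors. Coordination number = 6.
In an octahedral field the d¹ configuration is t₂g¹e_g⁰ (only one arrangement possible), giving 1 unpaired electron.

1 unpaired electron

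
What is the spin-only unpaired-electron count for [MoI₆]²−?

2 unpaired electrons

Each iodide is −1; balancing the −2 overall charge requires Mo(IV).
Group 6 minus oxidation state 4 gives a d² configuration.
In an octahedral field the d² configuration is t₂g²e_g⁰ (only one arrangement possible), giving 2 unpaired electrons.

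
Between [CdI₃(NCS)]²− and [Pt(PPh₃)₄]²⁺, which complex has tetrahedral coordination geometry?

[CdI₃(NCS)]²−

For [CdI₃(NCS)]²−: Each iodide is −1; each isothiocyanate is −1; balancing the −2 overall charge requires Cd(II). Cd sits in group 12, so the d-electron count is 12 − 2 = 10. A d¹⁰ ion has no crystal-field stabilisation preference between square planar and tetrahedral, so four ligands adopt the sterically favoured tetrahedral geometry. → tetrahedral.
For [Pt(PPh₃)₄]²⁺: Summing ligand charges against the +2 overall charge gives an oxidation state of +2 for platinum. Pt sits in group 10, so the d-electron count is 10 − 2 = 8. A 5d d⁸ ion has a large crystal-field splitting; square planar leaves the high-energy d_{x²−y²} orbital empty and maximises CFSE. → square planar.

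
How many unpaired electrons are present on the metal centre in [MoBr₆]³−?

Ligand charges: each bromide is −1. With an overall charge of −3 the molybdenum centre must be in the +3 oxidation state.
Molybdenum is a group-6 element; Mo(III) is therefore d³.
In an octahedral field the d³ configuration is t₂g³e_g⁰ (only one arrangement possible), giving 3 unpaired electrons.

3 unpaired electrons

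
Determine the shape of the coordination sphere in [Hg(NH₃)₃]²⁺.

Summing ligand charges against the +2 overall charge gives an oxidation state of +2 for mercury.
Hg sits in group 12, so the d-electron count is 12 − 2 = 10.
With 3 monodentate ligands the coordination number is 3.
Three ligands around a d¹⁰ centre minimise repulsion in a trigonal-planar arrangement.

trigonal planar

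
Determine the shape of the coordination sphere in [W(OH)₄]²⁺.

tetrahedral

Each hydroxide is −1; balancing the +2 overall charge requires W(VI).
Group 6 minus oxidation state 6 gives a d⁰ configuration.
With 4 monodentate ligands the coordination number is 4.
A d⁰ ion has no crystal-field stabilisation preference between square planar and tetrahedral, so four ligands adopt the sterically favoured tetrahedral geometry.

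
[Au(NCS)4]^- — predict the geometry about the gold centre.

square planar

Each isothiocyanate is −1; balancing the −1 overall charge requires Au(III).
Group 11 minus oxidation state 3 gives a d⁸ configuration.
Coordination number: 4.
A 5d d⁸ ion has a large crystal-field splitting; square planar leaves the high-energy d_{x²−y²} orbital empty and maximises CFSE.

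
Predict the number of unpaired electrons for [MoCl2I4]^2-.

Ligand charges: each chloride is −1; each iodide is −1. With an overall charge of −2 the molybdenum centre must be in the +4 oxidation state.
Group 6 minus oxidation state 4 gives a d² configuration.
In an octahedral field the d² configuration is t₂g²e_g⁰ (only one arrangement possible), giving 2 unpaired electrons.

2 unpaired electrons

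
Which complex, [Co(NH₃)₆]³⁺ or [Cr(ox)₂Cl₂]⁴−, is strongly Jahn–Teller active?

[Co(NH₃)₆]³⁺: Ammonia is neutral; balancing the +3 overall charge requires Co(III). Cobalt is a group-9 element; Co(III) is therefore d⁶. Co(III) has an exceptionally large octahedral splitting and is low-spin with essentially every ligand except fluoride. The d⁶ configuration leaves the e_g set evenly filled (or empty) — no strong Jahn–Teller driving force.
[Cr(ox)₂Cl₂]⁴−: Each oxalate is −2; each chloride is −1; balancing the −4 overall charge requires Cr(II). Group 6 minus oxidation state 2 gives a d⁴ configuration. Chloride and oxalate are weak-field ligands for a first-row metal, so the complex is high-spin. The t₂g³e_g¹ (high-spin) configuration has an unevenly filled e_g set; the Jahn–Teller theorem predicts a tetragonal distortion (typically axial elongation) to lift the degeneracy.

[Cr(ox)₂Cl₂]⁴−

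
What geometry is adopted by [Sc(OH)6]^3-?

Each hydroxide is −1; balancing the −3 overall charge requires Sc(III).
Scandium is a group-3 element; Sc(III) is therefore d⁰.
With 6 monodentate ligands the coordination number is 6.
Six donors around a single metal centre give an octahedral coordination sphere.

octahedral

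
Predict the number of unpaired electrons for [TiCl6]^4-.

2

Each chloride is −1; balancing the −4 overall charge requires Ti(II).
Titanium is a group-4 element; Ti(II) is therefore d².
In an octahedral field the d² configuration is t₂g²e_g⁰ (only one arrangement possible), giving 2 unpaired electrons.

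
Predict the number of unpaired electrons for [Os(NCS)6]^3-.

1 unpaired electron

Each isothiocyanate is −1; balancing the −3 overall charge requires Os(III).
Group 8 minus oxidation state 3 gives a d⁵ configuration.
The spin state decides the count: a 5d ion has a large Δₒ and is invariably low-spin.
An octahedral low-spin d⁵ ion is t₂g⁵e_g⁰, giving 1 unpaired electron.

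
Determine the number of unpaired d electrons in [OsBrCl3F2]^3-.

Each bromide is −1; each chloride is −1; each fluoride is −1; balancing the −3 overall charge requires Os(III).
Group 8 minus oxidation state 3 gives a d⁵ configuration.
The spin state decides the count: a 5d ion has a large Δₒ and is invariably low-spin.
An octahedral low-spin d⁵ ion is t₂g⁵e_g⁰, giving 1 unpaired electron.

1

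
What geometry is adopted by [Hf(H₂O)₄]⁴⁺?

Ligand charges: water is neutral. With an overall charge of +4 the hafnium centre must be in the +4 oxidation state.
Group 4 minus oxidation state 4 gives a d⁰ configuration.
With 4 monodentate ligands the coordination number is 4.
A d⁰ ion has no crystal-field stabilisation preference between square planar and tetrahedral, so four ligands adopt the sterically favoured tetrahedral geometry.

tetrahedral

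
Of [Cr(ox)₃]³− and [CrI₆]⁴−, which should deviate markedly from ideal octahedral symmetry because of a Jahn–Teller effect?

[CrI₆]⁴−

[Cr(ox)₃]³−: Ligand charges: each oxalate is −2. With an overall charge of −3 the chromium centre must be in the +3 oxidation state. Group 6 minus oxidation state 3 gives a d³ configuration. The d³ configuration leaves the e_g set evenly filled (or empty) — no strong Jahn–Teller driving force.
[CrI₆]⁴−: Summing ligand charges against the −4 overall charge gives an oxidation state of +2 for chromium. Cr sits in group 6, so the d-electron count is 6 − 2 = 4. Iodide is a weak-field ligand for a first-row metal, so the complex is high-spin. The t₂g³e_g¹ (high-spin) configuration has an unevenly filled e_g set; the Jahn–Teller theorem predicts a tetragonal distortion (typically axial elongation) to lift the degeneracy.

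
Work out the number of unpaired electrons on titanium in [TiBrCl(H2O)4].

Ligand charges: each bromide is −1; each chloride is −1; water is neutral. With an overall charge of 0 the titanium centre must be in the +2 oxidation state.
Group 4 minus oxidation state 2 gives a d² configuration.
In an octahedral field the d² configuration is t₂g²e_g⁰ (only one arrangement possible), giving 2 unpaired electrons.

2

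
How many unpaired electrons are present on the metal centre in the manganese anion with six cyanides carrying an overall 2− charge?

3 unpaired electrons

Summing ligand charges against the −2 overall charge gives an oxidation state of +4 for manganese.
Group 7 minus oxidation state 4 gives a d³ configuration.
In an octahedral field the d³ configuration is t₂g³e_g⁰ (only one arrangement possible), giving 3 unpaired electrons.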